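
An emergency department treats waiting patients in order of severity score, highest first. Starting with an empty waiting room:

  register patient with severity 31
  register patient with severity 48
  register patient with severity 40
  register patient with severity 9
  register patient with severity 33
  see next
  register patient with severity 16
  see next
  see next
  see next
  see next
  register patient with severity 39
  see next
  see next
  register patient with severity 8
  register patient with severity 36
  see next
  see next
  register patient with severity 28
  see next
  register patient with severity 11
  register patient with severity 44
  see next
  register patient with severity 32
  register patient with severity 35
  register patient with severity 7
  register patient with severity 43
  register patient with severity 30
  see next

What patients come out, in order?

48, 40, 33, 31, 16, 39, 9, 36, 8, 28, 44, 43

insert 31 → {31}
insert 48 → {48, 31}
insert 40 → {48, 40, 31}
insert 9 → {48, 40, 31, 9}
insert 33 → {48, 40, 33, 31, 9}
see next → 48; now {40, 33, 31, 9}
insert 16 → {40, 33, 31, 16, 9}
see next → 40; now {33, 31, 16, 9}
see next → 33; now {31, 16, 9}
see next → 31; now {16, 9}
see next → 16; now {9}
insert 39 → {39, 9}
see next → 39; now {9}
see next → 9; now {}
insert 8 → {8}
insert 36 → {36, 8}
see next → 36; now {8}
see next → 8; now {}
insert 28 → {28}
see next → 28; now {}
insert 11 → {11}
insert 44 → {44, 11}
see next → 44; now {11}
insert 32 → {32, 11}
insert 35 → {35, 32, 11}
insert 7 → {35, 32, 11, 7}
insert 43 → {43, 35, 32, 11, 7}
insert 30 → {43, 35, 32, 30, 11, 7}
see next → 43; now {35, 32, 30, 11, 7}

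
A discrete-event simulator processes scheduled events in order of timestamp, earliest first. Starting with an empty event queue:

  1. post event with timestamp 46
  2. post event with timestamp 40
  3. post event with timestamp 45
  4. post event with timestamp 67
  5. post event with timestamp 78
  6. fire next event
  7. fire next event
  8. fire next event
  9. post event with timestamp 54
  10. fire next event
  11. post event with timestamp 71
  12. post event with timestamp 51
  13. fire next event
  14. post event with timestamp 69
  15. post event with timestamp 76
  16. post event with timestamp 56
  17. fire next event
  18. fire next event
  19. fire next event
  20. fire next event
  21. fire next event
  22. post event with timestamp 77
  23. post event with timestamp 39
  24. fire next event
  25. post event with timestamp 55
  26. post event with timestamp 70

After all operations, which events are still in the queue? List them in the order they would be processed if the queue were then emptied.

[55, 70, 77, 78]

insert 46 → {46}
insert 40 → {40, 46}
insert 45 → {40, 45, 46}
insert 67 → {40, 45, 46, 67}
insert 78 → {40, 45, 46, 67, 78}
fire next event → 40; now {45, 46, 67, 78}
fire next event → 45; now {46, 67, 78}
fire next event → 46; now {67, 78}
insert 54 → {54, 67, 78}
fire next event → 54; now {67, 78}
insert 71 → {67, 71, 78}
insert 51 → {51, 67, 71, 78}
fire next event → 51; now {67, 71, 78}
insert 69 → {67, 69, 71, 78}
insert 76 → {67, 69, 71, 76, 78}
insert 56 → {56, 67, 69, 71, 76, 78}
fire next event → 56; now {67, 69, 71, 76, 78}
fire next event → 67; now {69, 71, 76, 78}
fire next event → 69; now {71, 76, 78}
fire next event → 71; now {76, 78}
fire next event → 76; now {78}
insert 77 → {77, 78}
insert 39 → {39, 77, 78}
fire next event → 39; now {77, 78}
insert 55 → {55, 77, 78}
insert 70 → {55, 70, 77, 78}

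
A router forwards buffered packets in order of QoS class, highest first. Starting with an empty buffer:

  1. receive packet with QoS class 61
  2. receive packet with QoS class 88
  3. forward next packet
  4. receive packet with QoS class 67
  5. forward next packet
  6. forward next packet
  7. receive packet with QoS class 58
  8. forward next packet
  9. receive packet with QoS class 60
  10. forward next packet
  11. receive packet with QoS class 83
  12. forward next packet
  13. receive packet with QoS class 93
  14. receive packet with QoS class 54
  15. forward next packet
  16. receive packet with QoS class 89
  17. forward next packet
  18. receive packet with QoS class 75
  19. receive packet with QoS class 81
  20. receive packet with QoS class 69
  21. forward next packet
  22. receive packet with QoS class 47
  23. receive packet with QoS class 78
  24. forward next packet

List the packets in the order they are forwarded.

88 → 67 → 61 → 58 → 60 → 83 → 93 → 89 → 81 → 78

insert 61 → {61}
insert 88 → {88, 61}
forward next packet → 88; now {61}
insert 67 → {67, 61}
forward next packet → 67; now {61}
forward next packet → 61; now {}
insert 58 → {58}
forward next packet → 58; now {}
insert 60 → {60}
forward next packet → 60; now {}
insert 83 → {83}
forward next packet → 83; now {}
insert 93 → {93}
insert 54 → {93, 54}
forward next packet → 93; now {54}
insert 89 → {89, 54}
forward next packet → 89; now {54}
insert 75 → {75, 54}
insert 81 → {81, 75, 54}
insert 69 → {81, 75, 69, 54}
forward next packet → 81; now {75, 69, 54}
insert 47 → {75, 69, 54, 47}
insert 78 → {78, 75, 69, 54, 47}
forward next packet → 78; now {75, 69, 54, 47}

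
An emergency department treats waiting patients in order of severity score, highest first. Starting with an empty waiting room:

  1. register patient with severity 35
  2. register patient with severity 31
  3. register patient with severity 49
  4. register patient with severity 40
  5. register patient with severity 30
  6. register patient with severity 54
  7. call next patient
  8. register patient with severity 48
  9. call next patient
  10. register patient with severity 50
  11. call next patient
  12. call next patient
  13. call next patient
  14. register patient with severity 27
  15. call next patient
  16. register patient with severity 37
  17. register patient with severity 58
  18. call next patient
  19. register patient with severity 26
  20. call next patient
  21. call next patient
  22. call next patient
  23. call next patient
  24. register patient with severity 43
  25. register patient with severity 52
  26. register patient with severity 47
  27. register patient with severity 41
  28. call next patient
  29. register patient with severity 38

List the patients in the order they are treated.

insert 35 → {35}
insert 31 → {35, 31}
insert 49 → {49, 35, 31}
insert 40 → {49, 40, 35, 31}
insert 30 → {49, 40, 35, 31, 30}
insert 54 → {54, 49, 40, 35, 31, 30}
call next patient → 54; now {49, 40, 35, 31, 30}
insert 48 → {49, 48, 40, 35, 31, 30}
call next patient → 49; now {48, 40, 35, 31, 30}
insert 50 → {50, 48, 40, 35, 31, 30}
call next patient → 50; now {48, 40, 35, 31, 30}
call next patient → 48; now {40, 35, 31, 30}
call next patient → 40; now {35, 31, 30}
insert 27 → {35, 31, 30, 27}
call next patient → 35; now {31, 30, 27}
insert 37 → {37, 31, 30, 27}
insert 58 → {58, 37, 31, 30, 27}
call next patient → 58; now {37, 31, 30, 27}
insert 26 → {37, 31, 30, 27, 26}
call next patient → 37; now {31, 30, 27, 26}
call next patient → 31; now {30, 27, 26}
call next patient → 30; now {27, 26}
call next patient → 27; now {26}
insert 43 → {43, 26}
insert 52 → {52, 43, 26}
insert 47 → {52, 47, 43, 26}
insert 41 → {52, 47, 43, 41, 26}
call next patient → 52; now {47, 43, 41, 26}
insert 38 → {47, 43, 41, 38, 26}

54 → 49 → 50 → 48 → 40 → 35 → 58 → 37 → 31 → 30 → 27 → 52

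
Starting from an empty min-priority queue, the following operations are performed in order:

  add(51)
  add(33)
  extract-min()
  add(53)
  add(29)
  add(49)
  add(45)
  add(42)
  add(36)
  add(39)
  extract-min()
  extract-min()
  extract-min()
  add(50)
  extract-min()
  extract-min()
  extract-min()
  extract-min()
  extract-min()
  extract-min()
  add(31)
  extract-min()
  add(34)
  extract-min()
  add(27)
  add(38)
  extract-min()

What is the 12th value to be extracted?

34

insert 51 → {51}
insert 33 → {33, 51}
extract-min → 33; now {51}
insert 53 → {51, 53}
insert 29 → {29, 51, 53}
insert 49 → {29, 49, 51, 53}
insert 45 → {29, 45, 49, 51, 53}
insert 42 → {29, 42, 45, 49, 51, 53}
insert 36 → {29, 36, 42, 45, 49, 51, 53}
insert 39 → {29, 36, 39, 42, 45, 49, 51, 53}
extract-min → 29; now {36, 39, 42, 45, 49, 51, 53}
extract-min → 36; now {39, 42, 45, 49, 51, 53}
extract-min → 39; now {42, 45, 49, 51, 53}
insert 50 → {42, 45, 49, 50, 51, 53}
extract-min → 42; now {45, 49, 50, 51, 53}
extract-min → 45; now {49, 50, 51, 53}
extract-min → 49; now {50, 51, 53}
extract-min → 50; now {51, 53}
extract-min → 51; now {53}
extract-min → 53; now {}
insert 31 → {31}
extract-min → 31; now {}
insert 34 → {34}
extract-min → 34; now {}
insert 27 → {27}
insert 38 → {27, 38}
extract-min → 27; now {38}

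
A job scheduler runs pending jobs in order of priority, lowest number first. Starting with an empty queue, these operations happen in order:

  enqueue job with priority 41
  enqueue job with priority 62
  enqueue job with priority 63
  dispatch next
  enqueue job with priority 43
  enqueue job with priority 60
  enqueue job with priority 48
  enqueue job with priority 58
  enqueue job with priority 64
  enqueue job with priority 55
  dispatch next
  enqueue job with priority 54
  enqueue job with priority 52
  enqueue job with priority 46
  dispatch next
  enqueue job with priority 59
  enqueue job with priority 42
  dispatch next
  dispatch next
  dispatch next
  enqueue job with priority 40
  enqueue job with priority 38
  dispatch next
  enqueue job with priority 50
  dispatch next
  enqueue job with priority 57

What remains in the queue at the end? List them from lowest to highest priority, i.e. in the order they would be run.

insert 41 → {41}
insert 62 → {41, 62}
insert 63 → {41, 62, 63}
dispatch next → 41; now {62, 63}
insert 43 → {43, 62, 63}
insert 60 → {43, 60, 62, 63}
insert 48 → {43, 48, 60, 62, 63}
insert 58 → {43, 48, 58, 60, 62, 63}
insert 64 → {43, 48, 58, 60, 62, 63, 64}
insert 55 → {43, 48, 55, 58, 60, 62, 63, 64}
dispatch next → 43; now {48, 55, 58, 60, 62, 63, 64}
insert 54 → {48, 54, 55, 58, 60, 62, 63, 64}
insert 52 → {48, 52, 54, 55, 58, 60, 62, 63, 64}
insert 46 → {46, 48, 52, 54, 55, 58, 60, 62, 63, 64}
dispatch next → 46; now {48, 52, 54, 55, 58, 60, 62, 63, 64}
insert 59 → {48, 52, 54, 55, 58, 59, 60, 62, 63, 64}
insert 42 → {42, 48, 52, 54, 55, 58, 59, 60, 62, 63, 64}
dispatch next → 42; now {48, 52, 54, 55, 58, 59, 60, 62, 63, 64}
dispatch next → 48; now {52, 54, 55, 58, 59, 60, 62, 63, 64}
dispatch next → 52; now {54, 55, 58, 59, 60, 62, 63, 64}
insert 40 → {40, 54, 55, 58, 59, 60, 62, 63, 64}
insert 38 → {38, 40, 54, 55, 58, 59, 60, 62, 63, 64}
dispatch next → 38; now {40, 54, 55, 58, 59, 60, 62, 63, 64}
insert 50 → {40, 50, 54, 55, 58, 59, 60, 62, 63, 64}
dispatch next → 40; now {50, 54, 55, 58, 59, 60, 62, 63, 64}
insert 57 → {50, 54, 55, 57, 58, 59, 60, 62, 63, 64}

[50, 54, 55, 57, 58, 59, 60, 62, 63, 64]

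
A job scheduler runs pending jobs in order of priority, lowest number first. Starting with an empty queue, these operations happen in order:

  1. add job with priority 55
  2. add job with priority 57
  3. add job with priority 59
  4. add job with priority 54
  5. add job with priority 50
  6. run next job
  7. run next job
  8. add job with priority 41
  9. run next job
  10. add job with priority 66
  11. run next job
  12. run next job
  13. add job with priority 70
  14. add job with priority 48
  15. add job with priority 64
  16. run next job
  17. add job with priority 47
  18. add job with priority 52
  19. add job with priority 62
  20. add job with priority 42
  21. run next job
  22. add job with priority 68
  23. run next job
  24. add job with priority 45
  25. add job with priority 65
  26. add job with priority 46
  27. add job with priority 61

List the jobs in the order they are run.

insert 55 → {55}
insert 57 → {55, 57}
insert 59 → {55, 57, 59}
insert 54 → {54, 55, 57, 59}
insert 50 → {50, 54, 55, 57, 59}
run next job → 50; now {54, 55, 57, 59}
run next job → 54; now {55, 57, 59}
insert 41 → {41, 55, 57, 59}
run next job → 41; now {55, 57, 59}
insert 66 → {55, 57, 59, 66}
run next job → 55; now {57, 59, 66}
run next job → 57; now {59, 66}
insert 70 → {59, 66, 70}
insert 48 → {48, 59, 66, 70}
insert 64 → {48, 59, 64, 66, 70}
run next job → 48; now {59, 64, 66, 70}
insert 47 → {47, 59, 64, 66, 70}
insert 52 → {47, 52, 59, 64, 66, 70}
insert 62 → {47, 52, 59, 62, 64, 66, 70}
insert 42 → {42, 47, 52, 59, 62, 64, 66, 70}
run next job → 42; now {47, 52, 59, 62, 64, 66, 70}
insert 68 → {47, 52, 59, 62, 64, 66, 68, 70}
run next job → 47; now {52, 59, 62, 64, 66, 68, 70}
insert 45 → {45, 52, 59, 62, 64, 66, 68, 70}
insert 65 → {45, 52, 59, 62, 64, 65, 66, 68, 70}
insert 46 → {45, 46, 52, 59, 62, 64, 65, 66, 68, 70}
insert 61 → {45, 46, 52, 59, 61, 62, 64, 65, 66, 68, 70}

50, 54, 41, 55, 57, 48, 42, 47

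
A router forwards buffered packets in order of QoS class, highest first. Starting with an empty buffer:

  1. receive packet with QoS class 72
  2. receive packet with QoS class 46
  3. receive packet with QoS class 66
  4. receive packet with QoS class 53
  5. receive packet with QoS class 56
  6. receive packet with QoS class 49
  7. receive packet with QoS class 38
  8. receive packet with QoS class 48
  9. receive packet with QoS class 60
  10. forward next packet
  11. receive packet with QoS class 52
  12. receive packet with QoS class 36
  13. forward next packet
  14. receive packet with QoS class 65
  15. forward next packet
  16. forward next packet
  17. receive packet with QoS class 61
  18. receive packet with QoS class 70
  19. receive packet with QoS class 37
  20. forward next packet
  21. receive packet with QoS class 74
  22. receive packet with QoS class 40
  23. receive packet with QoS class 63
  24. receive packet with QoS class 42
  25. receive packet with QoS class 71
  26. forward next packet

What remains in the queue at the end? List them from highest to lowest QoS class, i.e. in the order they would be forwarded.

insert 72 → {72}
insert 46 → {72, 46}
insert 66 → {72, 66, 46}
insert 53 → {72, 66, 53, 46}
insert 56 → {72, 66, 56, 53, 46}
insert 49 → {72, 66, 56, 53, 49, 46}
insert 38 → {72, 66, 56, 53, 49, 46, 38}
insert 48 → {72, 66, 56, 53, 49, 48, 46, 38}
insert 60 → {72, 66, 60, 56, 53, 49, 48, 46, 38}
forward next packet → 72; now {66, 60, 56, 53, 49, 48, 46, 38}
insert 52 → {66, 60, 56, 53, 52, 49, 48, 46, 38}
insert 36 → {66, 60, 56, 53, 52, 49, 48, 46, 38, 36}
forward next packet → 66; now {60, 56, 53, 52, 49, 48, 46, 38, 36}
insert 65 → {65, 60, 56, 53, 52, 49, 48, 46, 38, 36}
forward next packet → 65; now {60, 56, 53, 52, 49, 48, 46, 38, 36}
forward next packet → 60; now {56, 53, 52, 49, 48, 46, 38, 36}
insert 61 → {61, 56, 53, 52, 49, 48, 46, 38, 36}
insert 70 → {70, 61, 56, 53, 52, 49, 48, 46, 38, 36}
insert 37 → {70, 61, 56, 53, 52, 49, 48, 46, 38, 37, 36}
forward next packet → 70; now {61, 56, 53, 52, 49, 48, 46, 38, 37, 36}
insert 74 → {74, 61, 56, 53, 52, 49, 48, 46, 38, 37, 36}
insert 40 → {74, 61, 56, 53, 52, 49, 48, 46, 40, 38, 37, 36}
insert 63 → {74, 63, 61, 56, 53, 52, 49, 48, 46, 40, 38, 37, 36}
insert 42 → {74, 63, 61, 56, 53, 52, 49, 48, 46, 42, 40, 38, 37, 36}
insert 71 → {74, 71, 63, 61, 56, 53, 52, 49, 48, 46, 42, 40, 38, 37, 36}
forward next packet → 74; now {71, 63, 61, 56, 53, 52, 49, 48, 46, 42, 40, 38, 37, 36}

[71, 63, 61, 56, 53, 52, 49, 48, 46, 42, 40, 38, 37, 36]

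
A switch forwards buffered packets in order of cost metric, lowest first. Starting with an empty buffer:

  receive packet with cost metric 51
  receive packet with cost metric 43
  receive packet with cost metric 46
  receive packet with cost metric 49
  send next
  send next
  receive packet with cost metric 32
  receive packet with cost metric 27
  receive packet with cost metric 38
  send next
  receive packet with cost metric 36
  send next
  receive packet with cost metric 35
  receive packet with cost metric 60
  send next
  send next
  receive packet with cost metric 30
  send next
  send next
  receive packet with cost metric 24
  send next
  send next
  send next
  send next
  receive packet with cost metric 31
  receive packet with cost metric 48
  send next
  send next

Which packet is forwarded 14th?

insert 51 → {51}
insert 43 → {43, 51}
insert 46 → {43, 46, 51}
insert 49 → {43, 46, 49, 51}
send next → 43; now {46, 49, 51}
send next → 46; now {49, 51}
insert 32 → {32, 49, 51}
insert 27 → {27, 32, 49, 51}
insert 38 → {27, 32, 38, 49, 51}
send next → 27; now {32, 38, 49, 51}
insert 36 → {32, 36, 38, 49, 51}
send next → 32; now {36, 38, 49, 51}
insert 35 → {35, 36, 38, 49, 51}
insert 60 → {35, 36, 38, 49, 51, 60}
send next → 35; now {36, 38, 49, 51, 60}
send next → 36; now {38, 49, 51, 60}
insert 30 → {30, 38, 49, 51, 60}
send next → 30; now {38, 49, 51, 60}
send next → 38; now {49, 51, 60}
insert 24 → {24, 49, 51, 60}
send next → 24; now {49, 51, 60}
send next → 49; now {51, 60}
send next → 51; now {60}
send next → 60; now {}
insert 31 → {31}
insert 48 → {31, 48}
send next → 31; now {48}
send next → 48; now {}

48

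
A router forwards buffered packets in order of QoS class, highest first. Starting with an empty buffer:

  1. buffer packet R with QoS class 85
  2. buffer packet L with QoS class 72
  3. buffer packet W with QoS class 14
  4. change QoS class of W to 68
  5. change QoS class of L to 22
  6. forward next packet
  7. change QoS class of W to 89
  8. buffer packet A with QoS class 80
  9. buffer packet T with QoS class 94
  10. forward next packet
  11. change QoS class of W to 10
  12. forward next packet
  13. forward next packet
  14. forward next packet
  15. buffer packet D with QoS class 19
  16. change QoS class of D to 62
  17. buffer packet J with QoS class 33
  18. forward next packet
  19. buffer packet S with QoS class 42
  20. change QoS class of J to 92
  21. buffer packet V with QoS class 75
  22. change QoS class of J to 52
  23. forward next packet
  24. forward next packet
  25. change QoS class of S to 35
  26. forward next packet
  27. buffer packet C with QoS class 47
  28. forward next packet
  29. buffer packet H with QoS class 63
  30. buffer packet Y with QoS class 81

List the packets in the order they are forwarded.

[R, T, A, L, W, D, V, J, S, C]

add R (QoS class 85) → {R:85}
add L (QoS class 72) → {R:85, L:72}
add W (QoS class 14) → {R:85, L:72, W:14}
update W to QoS class 68 → {R:85, L:72, W:68}
update L to QoS class 22 → {R:85, W:68, L:22}
forward next packet → R; now {W:68, L:22}
update W to QoS class 89 → {W:89, L:22}
add A (QoS class 80) → {W:89, A:80, L:22}
add T (QoS class 94) → {T:94, W:89, A:80, L:22}
forward next packet → T; now {W:89, A:80, L:22}
update W to QoS class 10 → {A:80, L:22, W:10}
forward next packet → A; now {L:22, W:10}
forward next packet → L; now {W:10}
forward next packet → W; now {}
add D (QoS class 19) → {D:19}
update D to QoS class 62 → {D:62}
add J (QoS class 33) → {D:62, J:33}
forward next packet → D; now {J:33}
add S (QoS class 42) → {S:42, J:33}
update J to QoS class 92 → {J:92, S:42}
add V (QoS class 75) → {J:92, V:75, S:42}
update J to QoS class 52 → {V:75, J:52, S:42}
forward next packet → V; now {J:52, S:42}
forward next packet → J; now {S:42}
update S to QoS class 35 → {S:35}
forward next packet → S; now {}
add C (QoS class 47) → {C:47}
forward next packet → C; now {}
add H (QoS class 63) → {H:63}
add Y (QoS class 81) → {Y:81, H:63}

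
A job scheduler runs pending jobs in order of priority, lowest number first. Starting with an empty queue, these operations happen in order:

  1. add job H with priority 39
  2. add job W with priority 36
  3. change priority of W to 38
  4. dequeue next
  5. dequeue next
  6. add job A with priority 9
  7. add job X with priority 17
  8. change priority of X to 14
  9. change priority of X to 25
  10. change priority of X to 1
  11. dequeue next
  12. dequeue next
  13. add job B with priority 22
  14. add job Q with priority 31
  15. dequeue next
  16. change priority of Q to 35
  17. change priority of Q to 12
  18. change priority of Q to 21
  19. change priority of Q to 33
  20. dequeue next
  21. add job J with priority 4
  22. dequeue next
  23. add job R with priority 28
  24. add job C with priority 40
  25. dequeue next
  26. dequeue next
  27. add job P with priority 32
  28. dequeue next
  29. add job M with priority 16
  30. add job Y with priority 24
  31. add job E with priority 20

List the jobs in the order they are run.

add H (priority 39) → {H:39}
add W (priority 36) → {W:36, H:39}
update W to priority 38 → {W:38, H:39}
dequeue next → W; now {H:39}
dequeue next → H; now {}
add A (priority 9) → {A:9}
add X (priority 17) → {A:9, X:17}
update X to priority 14 → {A:9, X:14}
update X to priority 25 → {A:9, X:25}
update X to priority 1 → {X:1, A:9}
dequeue next → X; now {A:9}
dequeue next → A; now {}
add B (priority 22) → {B:22}
add Q (priority 31) → {B:22, Q:31}
dequeue next → B; now {Q:31}
update Q to priority 35 → {Q:35}
update Q to priority 12 → {Q:12}
update Q to priority 21 → {Q:21}
update Q to priority 33 → {Q:33}
dequeue next → Q; now {}
add J (priority 4) → {J:4}
dequeue next → J; now {}
add R (priority 28) → {R:28}
add C (priority 40) → {R:28, C:40}
dequeue next → R; now {C:40}
dequeue next → C; now {}
add P (priority 32) → {P:32}
dequeue next → P; now {}
add M (priority 16) → {M:16}
add Y (priority 24) → {M:16, Y:24}
add E (priority 20) → {M:16, E:20, Y:24}

W → H → X → A → B → Q → J → R → C → P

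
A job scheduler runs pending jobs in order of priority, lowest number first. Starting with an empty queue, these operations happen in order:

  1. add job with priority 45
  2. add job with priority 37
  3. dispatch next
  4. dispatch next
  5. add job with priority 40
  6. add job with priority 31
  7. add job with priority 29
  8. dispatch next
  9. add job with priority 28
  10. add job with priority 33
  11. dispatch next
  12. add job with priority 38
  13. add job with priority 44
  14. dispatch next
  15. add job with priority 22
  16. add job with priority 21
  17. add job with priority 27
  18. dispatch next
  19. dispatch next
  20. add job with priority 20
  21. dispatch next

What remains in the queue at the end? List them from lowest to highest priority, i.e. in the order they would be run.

insert 45 → {45}
insert 37 → {37, 45}
dispatch next → 37; now {45}
dispatch next → 45; now {}
insert 40 → {40}
insert 31 → {31, 40}
insert 29 → {29, 31, 40}
dispatch next → 29; now {31, 40}
insert 28 → {28, 31, 40}
insert 33 → {28, 31, 33, 40}
dispatch next → 28; now {31, 33, 40}
insert 38 → {31, 33, 38, 40}
insert 44 → {31, 33, 38, 40, 44}
dispatch next → 31; now {33, 38, 40, 44}
insert 22 → {22, 33, 38, 40, 44}
insert 21 → {21, 22, 33, 38, 40, 44}
insert 27 → {21, 22, 27, 33, 38, 40, 44}
dispatch next → 21; now {22, 27, 33, 38, 40, 44}
dispatch next → 22; now {27, 33, 38, 40, 44}
insert 20 → {20, 27, 33, 38, 40, 44}
dispatch next → 20; now {27, 33, 38, 40, 44}

[27, 33, 38, 40, 44]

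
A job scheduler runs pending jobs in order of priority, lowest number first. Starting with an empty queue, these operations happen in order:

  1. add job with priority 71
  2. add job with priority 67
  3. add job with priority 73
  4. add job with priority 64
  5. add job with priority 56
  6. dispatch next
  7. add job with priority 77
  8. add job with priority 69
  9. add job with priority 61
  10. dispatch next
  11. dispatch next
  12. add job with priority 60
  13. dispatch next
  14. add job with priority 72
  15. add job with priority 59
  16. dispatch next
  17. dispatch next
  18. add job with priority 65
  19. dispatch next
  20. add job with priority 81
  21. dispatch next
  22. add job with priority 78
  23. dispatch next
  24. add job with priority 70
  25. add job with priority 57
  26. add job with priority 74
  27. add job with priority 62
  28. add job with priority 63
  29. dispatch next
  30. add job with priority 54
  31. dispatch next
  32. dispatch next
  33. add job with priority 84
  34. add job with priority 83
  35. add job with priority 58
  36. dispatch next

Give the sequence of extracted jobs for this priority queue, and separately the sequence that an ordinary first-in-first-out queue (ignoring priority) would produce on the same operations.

insert 71 → {71}
insert 67 → {67, 71}
insert 73 → {67, 71, 73}
insert 64 → {64, 67, 71, 73}
insert 56 → {56, 64, 67, 71, 73}
dispatch next → 56; now {64, 67, 71, 73}
insert 77 → {64, 67, 71, 73, 77}
insert 69 → {64, 67, 69, 71, 73, 77}
insert 61 → {61, 64, 67, 69, 71, 73, 77}
dispatch next → 61; now {64, 67, 69, 71, 73, 77}
dispatch next → 64; now {67, 69, 71, 73, 77}
insert 60 → {60, 67, 69, 71, 73, 77}
dispatch next → 60; now {67, 69, 71, 73, 77}
insert 72 → {67, 69, 71, 72, 73, 77}
insert 59 → {59, 67, 69, 71, 72, 73, 77}
dispatch next → 59; now {67, 69, 71, 72, 73, 77}
dispatch next → 67; now {69, 71, 72, 73, 77}
insert 65 → {65, 69, 71, 72, 73, 77}
dispatch next → 65; now {69, 71, 72, 73, 77}
insert 81 → {69, 71, 72, 73, 77, 81}
dispatch next → 69; now {71, 72, 73, 77, 81}
insert 78 → {71, 72, 73, 77, 78, 81}
dispatch next → 71; now {72, 73, 77, 78, 81}
insert 70 → {70, 72, 73, 77, 78, 81}
insert 57 → {57, 70, 72, 73, 77, 78, 81}
insert 74 → {57, 70, 72, 73, 74, 77, 78, 81}
insert 62 → {57, 62, 70, 72, 73, 74, 77, 78, 81}
insert 63 → {57, 62, 63, 70, 72, 73, 74, 77, 78, 81}
dispatch next → 57; now {62, 63, 70, 72, 73, 74, 77, 78, 81}
insert 54 → {54, 62, 63, 70, 72, 73, 74, 77, 78, 81}
dispatch next → 54; now {62, 63, 70, 72, 73, 74, 77, 78, 81}
dispatch next → 62; now {63, 70, 72, 73, 74, 77, 78, 81}
insert 84 → {63, 70, 72, 73, 74, 77, 78, 81, 84}
insert 83 → {63, 70, 72, 73, 74, 77, 78, 81, 83, 84}
insert 58 → {58, 63, 70, 72, 73, 74, 77, 78, 81, 83, 84}
dispatch next → 58; now {63, 70, 72, 73, 74, 77, 78, 81, 83, 84}

priority queue: [56, 61, 64, 60, 59, 67, 65, 69, 71, 57, 54, 62, 58]; FIFO queue: 71 → 67 → 73 → 64 → 56 → 77 → 69 → 61 → 60 → 72 → 59 → 65 → 81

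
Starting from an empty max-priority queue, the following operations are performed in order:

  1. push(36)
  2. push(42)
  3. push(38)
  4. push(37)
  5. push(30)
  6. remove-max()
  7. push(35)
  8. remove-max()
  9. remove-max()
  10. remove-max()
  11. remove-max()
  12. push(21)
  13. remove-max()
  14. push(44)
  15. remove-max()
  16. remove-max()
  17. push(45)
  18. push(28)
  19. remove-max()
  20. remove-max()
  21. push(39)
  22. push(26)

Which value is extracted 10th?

insert 36 → {36}
insert 42 → {42, 36}
insert 38 → {42, 38, 36}
insert 37 → {42, 38, 37, 36}
insert 30 → {42, 38, 37, 36, 30}
remove-max → 42; now {38, 37, 36, 30}
insert 35 → {38, 37, 36, 35, 30}
remove-max → 38; now {37, 36, 35, 30}
remove-max → 37; now {36, 35, 30}
remove-max → 36; now {35, 30}
remove-max → 35; now {30}
insert 21 → {30, 21}
remove-max → 30; now {21}
insert 44 → {44, 21}
remove-max → 44; now {21}
remove-max → 21; now {}
insert 45 → {45}
insert 28 → {45, 28}
remove-max → 45; now {28}
remove-max → 28; now {}
insert 39 → {39}
insert 26 → {39, 26}

28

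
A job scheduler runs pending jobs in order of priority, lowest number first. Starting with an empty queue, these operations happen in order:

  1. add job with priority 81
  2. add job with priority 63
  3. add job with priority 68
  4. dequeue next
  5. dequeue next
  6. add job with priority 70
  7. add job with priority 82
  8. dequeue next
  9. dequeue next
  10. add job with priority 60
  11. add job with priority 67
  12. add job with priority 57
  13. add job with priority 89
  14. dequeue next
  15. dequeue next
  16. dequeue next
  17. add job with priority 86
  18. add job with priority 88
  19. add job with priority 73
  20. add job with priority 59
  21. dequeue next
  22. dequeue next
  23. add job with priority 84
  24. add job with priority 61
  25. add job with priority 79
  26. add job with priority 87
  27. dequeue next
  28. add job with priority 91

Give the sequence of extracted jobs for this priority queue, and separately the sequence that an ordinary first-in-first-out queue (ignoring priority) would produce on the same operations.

insert 81 → {81}
insert 63 → {63, 81}
insert 68 → {63, 68, 81}
dequeue next → 63; now {68, 81}
dequeue next → 68; now {81}
insert 70 → {70, 81}
insert 82 → {70, 81, 82}
dequeue next → 70; now {81, 82}
dequeue next → 81; now {82}
insert 60 → {60, 82}
insert 67 → {60, 67, 82}
insert 57 → {57, 60, 67, 82}
insert 89 → {57, 60, 67, 82, 89}
dequeue next → 57; now {60, 67, 82, 89}
dequeue next → 60; now {67, 82, 89}
dequeue next → 67; now {82, 89}
insert 86 → {82, 86, 89}
insert 88 → {82, 86, 88, 89}
insert 73 → {73, 82, 86, 88, 89}
insert 59 → {59, 73, 82, 86, 88, 89}
dequeue next → 59; now {73, 82, 86, 88, 89}
dequeue next → 73; now {82, 86, 88, 89}
insert 84 → {82, 84, 86, 88, 89}
insert 61 → {61, 82, 84, 86, 88, 89}
insert 79 → {61, 79, 82, 84, 86, 88, 89}
insert 87 → {61, 79, 82, 84, 86, 87, 88, 89}
dequeue next → 61; now {79, 82, 84, 86, 87, 88, 89}
insert 91 → {79, 82, 84, 86, 87, 88, 89, 91}

priority queue: 63 → 68 → 70 → 81 → 57 → 60 → 67 → 59 → 73 → 61; FIFO queue: 81 → 63 → 68 → 70 → 82 → 60 → 67 → 57 → 89 → 86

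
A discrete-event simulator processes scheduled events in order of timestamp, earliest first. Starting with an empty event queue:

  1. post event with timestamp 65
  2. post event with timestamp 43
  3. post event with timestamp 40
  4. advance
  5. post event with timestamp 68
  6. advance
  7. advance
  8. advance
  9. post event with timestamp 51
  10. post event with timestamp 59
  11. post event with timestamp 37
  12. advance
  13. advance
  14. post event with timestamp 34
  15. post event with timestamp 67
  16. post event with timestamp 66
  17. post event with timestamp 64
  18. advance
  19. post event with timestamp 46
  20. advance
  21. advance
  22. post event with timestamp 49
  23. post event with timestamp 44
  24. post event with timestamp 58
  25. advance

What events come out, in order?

insert 65 → {65}
insert 43 → {43, 65}
insert 40 → {40, 43, 65}
advance → 40; now {43, 65}
insert 68 → {43, 65, 68}
advance → 43; now {65, 68}
advance → 65; now {68}
advance → 68; now {}
insert 51 → {51}
insert 59 → {51, 59}
insert 37 → {37, 51, 59}
advance → 37; now {51, 59}
advance → 51; now {59}
insert 34 → {34, 59}
insert 67 → {34, 59, 67}
insert 66 → {34, 59, 66, 67}
insert 64 → {34, 59, 64, 66, 67}
advance → 34; now {59, 64, 66, 67}
insert 46 → {46, 59, 64, 66, 67}
advance → 46; now {59, 64, 66, 67}
advance → 59; now {64, 66, 67}
insert 49 → {49, 64, 66, 67}
insert 44 → {44, 49, 64, 66, 67}
insert 58 → {44, 49, 58, 64, 66, 67}
advance → 44; now {49, 58, 64, 66, 67}

[40, 43, 65, 68, 37, 51, 34, 46, 59, 44]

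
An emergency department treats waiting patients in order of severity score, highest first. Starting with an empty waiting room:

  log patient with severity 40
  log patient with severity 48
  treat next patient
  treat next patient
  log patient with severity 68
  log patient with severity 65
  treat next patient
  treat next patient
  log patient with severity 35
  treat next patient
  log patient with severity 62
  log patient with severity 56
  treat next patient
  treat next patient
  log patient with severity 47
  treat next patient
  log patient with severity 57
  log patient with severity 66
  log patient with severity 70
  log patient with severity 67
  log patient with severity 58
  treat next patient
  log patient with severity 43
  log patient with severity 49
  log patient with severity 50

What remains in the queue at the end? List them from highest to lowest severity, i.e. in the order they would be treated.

67 → 66 → 58 → 57 → 50 → 49 → 43

insert 40 → {40}
insert 48 → {48, 40}
treat next patient → 48; now {40}
treat next patient → 40; now {}
insert 68 → {68}
insert 65 → {68, 65}
treat next patient → 68; now {65}
treat next patient → 65; now {}
insert 35 → {35}
treat next patient → 35; now {}
insert 62 → {62}
insert 56 → {62, 56}
treat next patient → 62; now {56}
treat next patient → 56; now {}
insert 47 → {47}
treat next patient → 47; now {}
insert 57 → {57}
insert 66 → {66, 57}
insert 70 → {70, 66, 57}
insert 67 → {70, 67, 66, 57}
insert 58 → {70, 67, 66, 58, 57}
treat next patient → 70; now {67, 66, 58, 57}
insert 43 → {67, 66, 58, 57, 43}
insert 49 → {67, 66, 58, 57, 49, 43}
insert 50 → {67, 66, 58, 57, 50, 49, 43}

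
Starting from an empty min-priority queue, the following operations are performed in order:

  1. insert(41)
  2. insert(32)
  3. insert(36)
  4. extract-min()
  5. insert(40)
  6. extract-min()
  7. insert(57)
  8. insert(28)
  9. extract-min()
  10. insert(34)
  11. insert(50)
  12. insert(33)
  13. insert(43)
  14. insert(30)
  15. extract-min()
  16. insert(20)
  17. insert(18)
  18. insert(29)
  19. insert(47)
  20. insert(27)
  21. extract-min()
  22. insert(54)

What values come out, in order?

[32, 36, 28, 30, 18]

insert 41 → {41}
insert 32 → {32, 41}
insert 36 → {32, 36, 41}
extract-min → 32; now {36, 41}
insert 40 → {36, 40, 41}
extract-min → 36; now {40, 41}
insert 57 → {40, 41, 57}
insert 28 → {28, 40, 41, 57}
extract-min → 28; now {40, 41, 57}
insert 34 → {34, 40, 41, 57}
insert 50 → {34, 40, 41, 50, 57}
insert 33 → {33, 34, 40, 41, 50, 57}
insert 43 → {33, 34, 40, 41, 43, 50, 57}
insert 30 → {30, 33, 34, 40, 41, 43, 50, 57}
extract-min → 30; now {33, 34, 40, 41, 43, 50, 57}
insert 20 → {20, 33, 34, 40, 41, 43, 50, 57}
insert 18 → {18, 20, 33, 34, 40, 41, 43, 50, 57}
insert 29 → {18, 20, 29, 33, 34, 40, 41, 43, 50, 57}
insert 47 → {18, 20, 29, 33, 34, 40, 41, 43, 47, 50, 57}
insert 27 → {18, 20, 27, 29, 33, 34, 40, 41, 43, 47, 50, 57}
extract-min → 18; now {20, 27, 29, 33, 34, 40, 41, 43, 47, 50, 57}
insert 54 → {20, 27, 29, 33, 34, 40, 41, 43, 47, 50, 54, 57}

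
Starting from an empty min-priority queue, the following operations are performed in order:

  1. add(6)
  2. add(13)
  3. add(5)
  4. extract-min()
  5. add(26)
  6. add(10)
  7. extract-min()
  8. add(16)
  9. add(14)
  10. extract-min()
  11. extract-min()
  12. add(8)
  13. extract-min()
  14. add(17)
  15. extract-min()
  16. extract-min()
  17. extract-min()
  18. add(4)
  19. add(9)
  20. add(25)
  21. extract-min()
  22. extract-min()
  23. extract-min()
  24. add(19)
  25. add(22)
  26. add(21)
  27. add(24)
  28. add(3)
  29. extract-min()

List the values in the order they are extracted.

5, 6, 10, 13, 8, 14, 16, 17, 4, 9, 25, 3

insert 6 → {6}
insert 13 → {6, 13}
insert 5 → {5, 6, 13}
extract-min → 5; now {6, 13}
insert 26 → {6, 13, 26}
insert 10 → {6, 10, 13, 26}
extract-min → 6; now {10, 13, 26}
insert 16 → {10, 13, 16, 26}
insert 14 → {10, 13, 14, 16, 26}
extract-min → 10; now {13, 14, 16, 26}
extract-min → 13; now {14, 16, 26}
insert 8 → {8, 14, 16, 26}
extract-min → 8; now {14, 16, 26}
insert 17 → {14, 16, 17, 26}
extract-min → 14; now {16, 17, 26}
extract-min → 16; now {17, 26}
extract-min → 17; now {26}
insert 4 → {4, 26}
insert 9 → {4, 9, 26}
insert 25 → {4, 9, 25, 26}
extract-min → 4; now {9, 25, 26}
extract-min → 9; now {25, 26}
extract-min → 25; now {26}
insert 19 → {19, 26}
insert 22 → {19, 22, 26}
insert 21 → {19, 21, 22, 26}
insert 24 → {19, 21, 22, 24, 26}
insert 3 → {3, 19, 21, 22, 24, 26}
extract-min → 3; now {19, 21, 22, 24, 26}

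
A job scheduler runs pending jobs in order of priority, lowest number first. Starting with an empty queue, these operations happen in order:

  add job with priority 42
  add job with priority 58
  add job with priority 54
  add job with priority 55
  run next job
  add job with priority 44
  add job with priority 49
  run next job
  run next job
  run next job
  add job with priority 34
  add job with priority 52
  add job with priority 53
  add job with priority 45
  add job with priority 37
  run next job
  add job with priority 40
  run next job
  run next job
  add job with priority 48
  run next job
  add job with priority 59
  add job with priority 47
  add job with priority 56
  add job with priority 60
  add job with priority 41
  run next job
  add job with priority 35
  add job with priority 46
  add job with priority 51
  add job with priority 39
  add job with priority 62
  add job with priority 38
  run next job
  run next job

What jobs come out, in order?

42, 44, 49, 54, 34, 37, 40, 45, 41, 35, 38

insert 42 → {42}
insert 58 → {42, 58}
insert 54 → {42, 54, 58}
insert 55 → {42, 54, 55, 58}
run next job → 42; now {54, 55, 58}
insert 44 → {44, 54, 55, 58}
insert 49 → {44, 49, 54, 55, 58}
run next job → 44; now {49, 54, 55, 58}
run next job → 49; now {54, 55, 58}
run next job → 54; now {55, 58}
insert 34 → {34, 55, 58}
insert 52 → {34, 52, 55, 58}
insert 53 → {34, 52, 53, 55, 58}
insert 45 → {34, 45, 52, 53, 55, 58}
insert 37 → {34, 37, 45, 52, 53, 55, 58}
run next job → 34; now {37, 45, 52, 53, 55, 58}
insert 40 → {37, 40, 45, 52, 53, 55, 58}
run next job → 37; now {40, 45, 52, 53, 55, 58}
run next job → 40; now {45, 52, 53, 55, 58}
insert 48 → {45, 48, 52, 53, 55, 58}
run next job → 45; now {48, 52, 53, 55, 58}
insert 59 → {48, 52, 53, 55, 58, 59}
insert 47 → {47, 48, 52, 53, 55, 58, 59}
insert 56 → {47, 48, 52, 53, 55, 56, 58, 59}
insert 60 → {47, 48, 52, 53, 55, 56, 58, 59, 60}
insert 41 → {41, 47, 48, 52, 53, 55, 56, 58, 59, 60}
run next job → 41; now {47, 48, 52, 53, 55, 56, 58, 59, 60}
insert 35 → {35, 47, 48, 52, 53, 55, 56, 58, 59, 60}
insert 46 → {35, 46, 47, 48, 52, 53, 55, 56, 58, 59, 60}
insert 51 → {35, 46, 47, 48, 51, 52, 53, 55, 56, 58, 59, 60}
insert 39 → {35, 39, 46, 47, 48, 51, 52, 53, 55, 56, 58, 59, 60}
insert 62 → {35, 39, 46, 47, 48, 51, 52, 53, 55, 56, 58, 59, 60, 62}
insert 38 → {35, 38, 39, 46, 47, 48, 51, 52, 53, 55, 56, 58, 59, 60, 62}
run next job → 35; now {38, 39, 46, 47, 48, 51, 52, 53, 55, 56, 58, 59, 60, 62}
run next job → 38; now {39, 46, 47, 48, 51, 52, 53, 55, 56, 58, 59, 60, 62}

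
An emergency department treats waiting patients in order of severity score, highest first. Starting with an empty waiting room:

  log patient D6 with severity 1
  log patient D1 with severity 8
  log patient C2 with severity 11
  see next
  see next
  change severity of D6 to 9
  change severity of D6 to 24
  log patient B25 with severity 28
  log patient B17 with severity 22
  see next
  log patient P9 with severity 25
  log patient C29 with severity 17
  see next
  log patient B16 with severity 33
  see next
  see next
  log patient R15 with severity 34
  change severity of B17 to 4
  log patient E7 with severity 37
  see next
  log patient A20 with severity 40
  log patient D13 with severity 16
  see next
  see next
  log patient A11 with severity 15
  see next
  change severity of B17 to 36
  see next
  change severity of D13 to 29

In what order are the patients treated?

add D6 (severity 1) → {D6:1}
add D1 (severity 8) → {D1:8, D6:1}
add C2 (severity 11) → {C2:11, D1:8, D6:1}
see next → C2; now {D1:8, D6:1}
see next → D1; now {D6:1}
update D6 to severity 9 → {D6:9}
update D6 to severity 24 → {D6:24}
add B25 (severity 28) → {B25:28, D6:24}
add B17 (severity 22) → {B25:28, D6:24, B17:22}
see next → B25; now {D6:24, B17:22}
add P9 (severity 25) → {P9:25, D6:24, B17:22}
add C29 (severity 17) → {P9:25, D6:24, B17:22, C29:17}
see next → P9; now {D6:24, B17:22, C29:17}
add B16 (severity 33) → {B16:33, D6:24, B17:22, C29:17}
see next → B16; now {D6:24, B17:22, C29:17}
see next → D6; now {B17:22, C29:17}
add R15 (severity 34) → {R15:34, B17:22, C29:17}
update B17 to severity 4 → {R15:34, C29:17, B17:4}
add E7 (severity 37) → {E7:37, R15:34, C29:17, B17:4}
see next → E7; now {R15:34, C29:17, B17:4}
add A20 (severity 40) → {A20:40, R15:34, C29:17, B17:4}
add D13 (severity 16) → {A20:40, R15:34, C29:17, D13:16, B17:4}
see next → A20; now {R15:34, C29:17, D13:16, B17:4}
see next → R15; now {C29:17, D13:16, B17:4}
add A11 (severity 15) → {C29:17, D13:16, A11:15, B17:4}
see next → C29; now {D13:16, A11:15, B17:4}
update B17 to severity 36 → {B17:36, D13:16, A11:15}
see next → B17; now {D13:16, A11:15}
update D13 to severity 29 → {D13:29, A11:15}

C2 → D1 → B25 → P9 → B16 → D6 → E7 → A20 → R15 → C29 → B17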